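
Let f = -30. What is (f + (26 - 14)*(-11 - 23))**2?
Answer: 191844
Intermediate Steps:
(f + (26 - 14)*(-11 - 23))**2 = (-30 + (26 - 14)*(-11 - 23))**2 = (-30 + 12*(-34))**2 = (-30 - 408)**2 = (-438)**2 = 191844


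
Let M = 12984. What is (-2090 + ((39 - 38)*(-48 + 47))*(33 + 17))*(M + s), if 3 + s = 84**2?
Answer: -42879180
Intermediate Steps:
s = 7053 (s = -3 + 84**2 = -3 + 7056 = 7053)
(-2090 + ((39 - 38)*(-48 + 47))*(33 + 17))*(M + s) = (-2090 + ((39 - 38)*(-48 + 47))*(33 + 17))*(12984 + 7053) = (-2090 + (1*(-1))*50)*20037 = (-2090 - 1*50)*20037 = (-2090 - 50)*20037 = -2140*20037 = -42879180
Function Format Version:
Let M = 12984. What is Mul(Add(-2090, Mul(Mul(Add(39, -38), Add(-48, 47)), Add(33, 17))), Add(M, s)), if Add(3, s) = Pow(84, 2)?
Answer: -42879180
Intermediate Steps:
s = 7053 (s = Add(-3, Pow(84, 2)) = Add(-3, 7056) = 7053)
Mul(Add(-2090, Mul(Mul(Add(39, -38), Add(-48, 47)), Add(33, 17))), Add(M, s)) = Mul(Add(-2090, Mul(Mul(Add(39, -38), Add(-48, 47)), Add(33, 17))), Add(12984, 7053)) = Mul(Add(-2090, Mul(Mul(1, -1), 50)), 20037) = Mul(Add(-2090, Mul(-1, 50)), 20037) = Mul(Add(-2090, -50), 20037) = Mul(-2140, 20037) = -42879180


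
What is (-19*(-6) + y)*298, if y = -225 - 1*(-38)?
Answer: -21754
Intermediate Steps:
y = -187 (y = -225 + 38 = -187)
(-19*(-6) + y)*298 = (-19*(-6) - 187)*298 = (114 - 187)*298 = -73*298 = -21754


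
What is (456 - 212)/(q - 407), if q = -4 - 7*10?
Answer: -244/481 ≈ -0.50728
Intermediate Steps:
q = -74 (q = -4 - 70 = -74)
(456 - 212)/(q - 407) = (456 - 212)/(-74 - 407) = 244/(-481) = 244*(-1/481) = -244/481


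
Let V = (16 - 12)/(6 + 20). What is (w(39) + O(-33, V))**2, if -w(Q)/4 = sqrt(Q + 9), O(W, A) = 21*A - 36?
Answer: 311268/169 + 13632*sqrt(3)/13 ≈ 3658.1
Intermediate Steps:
V = 2/13 (V = 4/26 = 4*(1/26) = 2/13 ≈ 0.15385)
O(W, A) = -36 + 21*A
w(Q) = -4*sqrt(9 + Q) (w(Q) = -4*sqrt(Q + 9) = -4*sqrt(9 + Q))
(w(39) + O(-33, V))**2 = (-4*sqrt(9 + 39) + (-36 + 21*(2/13)))**2 = (-16*sqrt(3) + (-36 + 42/13))**2 = (-16*sqrt(3) - 426/13)**2 = (-426/13 - 16*sqrt(3))**2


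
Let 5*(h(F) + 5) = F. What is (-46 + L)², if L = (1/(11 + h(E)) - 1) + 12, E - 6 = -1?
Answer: 59536/49 ≈ 1215.0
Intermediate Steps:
E = 5 (E = 6 - 1 = 5)
h(F) = -5 + F/5
L = 78/7 (L = (1/(11 + (-5 + (⅕)*5)) - 1) + 12 = (1/(11 + (-5 + 1)) - 1) + 12 = (1/(11 - 4) - 1) + 12 = (1/7 - 1) + 12 = (⅐ - 1) + 12 = -6/7 + 12 = 78/7 ≈ 11.143)
(-46 + L)² = (-46 + 78/7)² = (-244/7)² = 59536/49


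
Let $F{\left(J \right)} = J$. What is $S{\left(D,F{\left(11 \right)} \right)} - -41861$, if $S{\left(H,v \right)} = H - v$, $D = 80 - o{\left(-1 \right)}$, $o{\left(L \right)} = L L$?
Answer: $41929$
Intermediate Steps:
$o{\left(L \right)} = L^{2}$
$D = 79$ ($D = 80 - \left(-1\right)^{2} = 80 - 1 = 79$)
$S{\left(D,F{\left(11 \right)} \right)} - -41861 = \left(79 - 11\right) - -41861 = \left(79 - 11\right) + 41861 = 68 + 41861 = 41929$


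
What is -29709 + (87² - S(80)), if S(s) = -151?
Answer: -21989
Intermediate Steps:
-29709 + (87² - S(80)) = -29709 + (87² - 1*(-151)) = -29709 + (7569 + 151) = -29709 + 7720 = -21989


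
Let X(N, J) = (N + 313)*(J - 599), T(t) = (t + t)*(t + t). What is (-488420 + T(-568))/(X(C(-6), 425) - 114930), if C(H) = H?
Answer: -200519/42087 ≈ -4.7644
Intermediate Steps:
T(t) = 4*t**2 (T(t) = (2*t)*(2*t) = 4*t**2)
X(N, J) = (-599 + J)*(313 + N) (X(N, J) = (313 + N)*(-599 + J) = (-599 + J)*(313 + N))
(-488420 + T(-568))/(X(C(-6), 425) - 114930) = (-488420 + 4*(-568)**2)/((-187487 - 599*(-6) + 313*425 + 425*(-6)) - 114930) = (-488420 + 4*322624)/((-187487 + 3594 + 133025 - 2550) - 114930) = (-488420 + 1290496)/(-53418 - 114930) = 802076/(-168348) = 802076*(-1/168348) = -200519/42087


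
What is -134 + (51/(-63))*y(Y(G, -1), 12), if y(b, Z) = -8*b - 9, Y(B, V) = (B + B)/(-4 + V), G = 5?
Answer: -419/3 ≈ -139.67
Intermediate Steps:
Y(B, V) = 2*B/(-4 + V) (Y(B, V) = (2*B)/(-4 + V) = 2*B/(-4 + V))
y(b, Z) = -9 - 8*b
-134 + (51/(-63))*y(Y(G, -1), 12) = -134 + (51/(-63))*(-9 - 16*5/(-4 - 1)) = -134 + (51*(-1/63))*(-9 - 16*5/(-5)) = -134 - 17*(-9 - 16*5*(-1)/5)/21 = -134 - 17*(-9 - 8*(-2))/21 = -134 - 17*(-9 + 16)/21 = -134 - 17/21*7 = -134 - 17/3 = -419/3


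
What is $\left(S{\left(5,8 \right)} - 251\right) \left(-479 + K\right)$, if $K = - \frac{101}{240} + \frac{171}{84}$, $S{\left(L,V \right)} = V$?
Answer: $\frac{64962567}{560} \approx 1.16 \cdot 10^{5}$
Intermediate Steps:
$K = \frac{2713}{1680}$ ($K = \left(-101\right) \frac{1}{240} + 171 \cdot \frac{1}{84} = - \frac{101}{240} + \frac{57}{28} = \frac{2713}{1680} \approx 1.6149$)
$\left(S{\left(5,8 \right)} - 251\right) \left(-479 + K\right) = \left(8 - 251\right) \left(-479 + \frac{2713}{1680}\right) = \left(8 - 251\right) \left(- \frac{802007}{1680}\right) = \left(-243\right) \left(- \frac{802007}{1680}\right) = \frac{64962567}{560}$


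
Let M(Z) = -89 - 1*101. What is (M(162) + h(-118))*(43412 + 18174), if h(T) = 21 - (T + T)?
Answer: 4126262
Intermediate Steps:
h(T) = 21 - 2*T
M(Z) = -190 (M(Z) = -89 - 101 = -190)
(M(162) + h(-118))*(43412 + 18174) = (-190 + (21 - 2*(-118)))*(43412 + 18174) = (-190 + (21 + 236))*61586 = (-190 + 257)*61586 = 67*61586 = 4126262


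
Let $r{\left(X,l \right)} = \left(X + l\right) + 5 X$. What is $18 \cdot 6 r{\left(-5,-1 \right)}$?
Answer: $-3348$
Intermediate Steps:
$r{\left(X,l \right)} = l + 6 X$
$18 \cdot 6 r{\left(-5,-1 \right)} = 18 \cdot 6 \left(-1 + 6 \left(-5\right)\right) = 108 \left(-1 - 30\right) = 108 \left(-31\right) = -3348$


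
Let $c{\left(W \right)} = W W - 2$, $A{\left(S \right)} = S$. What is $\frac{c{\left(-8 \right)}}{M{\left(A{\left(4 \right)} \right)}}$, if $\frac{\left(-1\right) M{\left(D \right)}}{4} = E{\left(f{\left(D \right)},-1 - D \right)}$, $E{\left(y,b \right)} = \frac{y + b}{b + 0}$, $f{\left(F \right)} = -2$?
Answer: $- \frac{155}{14} \approx -11.071$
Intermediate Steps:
$E{\left(y,b \right)} = \frac{b + y}{b}$
$c{\left(W \right)} = -2 + W^{2}$ ($c{\left(W \right)} = W^{2} - 2 = -2 + W^{2}$)
$M{\left(D \right)} = - \frac{4 \left(-3 - D\right)}{-1 - D}$ ($M{\left(D \right)} = - 4 \frac{\left(-1 - D\right) - 2}{-1 - D} = - 4 \frac{-3 - D}{-1 - D} = - \frac{4 \left(-3 - D\right)}{-1 - D}$)
$\frac{c{\left(-8 \right)}}{M{\left(A{\left(4 \right)} \right)}} = \frac{-2 + \left(-8\right)^{2}}{4 \frac{1}{1 + 4} \left(-3 - 4\right)} = \frac{-2 + 64}{4 \cdot \frac{1}{5} \left(-3 - 4\right)} = \frac{62}{4 \cdot \frac{1}{5} \left(-7\right)} = \frac{62}{- \frac{28}{5}} = 62 \left(- \frac{5}{28}\right) = - \frac{155}{14}$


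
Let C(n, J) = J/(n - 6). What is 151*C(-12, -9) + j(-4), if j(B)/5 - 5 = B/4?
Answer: 191/2 ≈ 95.500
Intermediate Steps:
C(n, J) = J/(-6 + n)
j(B) = 25 + 5*B/4 (j(B) = 25 + 5*(B/4) = 25 + 5*B/4)
151*C(-12, -9) + j(-4) = 151*(-9/(-6 - 12)) + (25 + (5/4)*(-4)) = 151*(-9/(-18)) + (25 - 5) = 151*(-9*(-1/18)) + 20 = 151*(½) + 20 = 151/2 + 20 = 191/2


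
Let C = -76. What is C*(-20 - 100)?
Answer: 9120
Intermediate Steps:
C*(-20 - 100) = -76*(-20 - 100) = -76*(-120) = 9120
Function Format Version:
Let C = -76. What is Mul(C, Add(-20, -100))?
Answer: 9120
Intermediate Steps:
Mul(C, Add(-20, -100)) = Mul(-76, Add(-20, -100)) = Mul(-76, -120) = 9120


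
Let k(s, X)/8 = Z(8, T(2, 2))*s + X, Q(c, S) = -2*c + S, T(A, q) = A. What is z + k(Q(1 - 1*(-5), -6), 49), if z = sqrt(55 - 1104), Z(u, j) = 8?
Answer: -760 + I*sqrt(1049) ≈ -760.0 + 32.388*I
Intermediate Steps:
Q(c, S) = S - 2*c
z = I*sqrt(1049) (z = sqrt(-1049) = I*sqrt(1049) ≈ 32.388*I)
k(s, X) = 8*X + 64*s (k(s, X) = 8*(8*s + X) = 8*(X + 8*s) = 8*X + 64*s)
z + k(Q(1 - 1*(-5), -6), 49) = I*sqrt(1049) + (8*49 + 64*(-6 - 2*(1 - 1*(-5)))) = I*sqrt(1049) + (392 + 64*(-6 - 2*(1 + 5))) = I*sqrt(1049) + (392 + 64*(-6 - 2*6)) = I*sqrt(1049) + (392 + 64*(-6 - 12)) = I*sqrt(1049) + (392 + 64*(-18)) = I*sqrt(1049) + (392 - 1152) = I*sqrt(1049) - 760 = -760 + I*sqrt(1049)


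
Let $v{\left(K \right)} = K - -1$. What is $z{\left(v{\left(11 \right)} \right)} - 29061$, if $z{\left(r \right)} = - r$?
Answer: $-29073$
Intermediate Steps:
$v{\left(K \right)} = 1 + K$ ($v{\left(K \right)} = K + 1 = 1 + K$)
$z{\left(v{\left(11 \right)} \right)} - 29061 = - (1 + 11) - 29061 = \left(-1\right) 12 - 29061 = -12 - 29061 = -29073$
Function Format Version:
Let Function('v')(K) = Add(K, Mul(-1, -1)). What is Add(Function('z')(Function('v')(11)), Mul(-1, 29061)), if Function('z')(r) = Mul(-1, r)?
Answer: -29073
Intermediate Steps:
Function('v')(K) = Add(1, K) (Function('v')(K) = Add(K, 1) = Add(1, K))
Add(Function('z')(Function('v')(11)), Mul(-1, 29061)) = Add(Mul(-1, Add(1, 11)), Mul(-1, 29061)) = Add(Mul(-1, 12), -29061) = Add(-12, -29061) = -29073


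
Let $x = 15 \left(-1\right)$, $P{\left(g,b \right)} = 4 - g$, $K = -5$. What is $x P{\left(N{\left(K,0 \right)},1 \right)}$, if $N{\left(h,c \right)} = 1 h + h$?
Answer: $-210$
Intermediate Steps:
$N{\left(h,c \right)} = 2 h$ ($N{\left(h,c \right)} = h + h = 2 h$)
$x = -15$
$x P{\left(N{\left(K,0 \right)},1 \right)} = - 15 \left(4 - 2 \left(-5\right)\right) = - 15 \left(4 - -10\right) = - 15 \left(4 + 10\right) = \left(-15\right) 14 = -210$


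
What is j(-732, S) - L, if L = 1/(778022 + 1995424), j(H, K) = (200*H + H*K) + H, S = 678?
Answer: -1784512812889/2773446 ≈ -6.4343e+5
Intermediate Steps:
j(H, K) = 201*H + H*K
L = 1/2773446 ≈ 3.6056e-7
j(-732, S) - L = -732*(201 + 678) - 1*1/2773446 = -732*879 - 1/2773446 = -643428 - 1/2773446 = -1784512812889/2773446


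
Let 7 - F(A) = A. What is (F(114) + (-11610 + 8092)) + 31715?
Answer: 28090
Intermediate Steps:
F(A) = 7 - A
(F(114) + (-11610 + 8092)) + 31715 = ((7 - 1*114) + (-11610 + 8092)) + 31715 = ((7 - 114) - 3518) + 31715 = (-107 - 3518) + 31715 = -3625 + 31715 = 28090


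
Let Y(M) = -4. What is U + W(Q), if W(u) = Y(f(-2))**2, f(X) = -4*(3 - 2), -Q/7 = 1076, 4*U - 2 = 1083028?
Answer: 541547/2 ≈ 2.7077e+5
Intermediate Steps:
U = 541515/2 (U = 1/2 + (1/4)*1083028 = 1/2 + 270757 = 541515/2 ≈ 2.7076e+5)
Q = -7532 (Q = -7*1076 = -7532)
f(X) = -4 (f(X) = -4*1 = -4)
W(u) = 16 (W(u) = (-4)**2 = 16)
U + W(Q) = 541515/2 + 16 = 541547/2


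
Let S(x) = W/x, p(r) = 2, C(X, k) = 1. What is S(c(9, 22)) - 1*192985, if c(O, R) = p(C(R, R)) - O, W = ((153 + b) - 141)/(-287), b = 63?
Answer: -387706790/2009 ≈ -1.9299e+5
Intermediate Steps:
W = -75/287 (W = ((153 + 63) - 141)/(-287) = (216 - 141)*(-1/287) = 75*(-1/287) = -75/287 ≈ -0.26132)
c(O, R) = 2 - O
S(x) = -75/(287*x)
S(c(9, 22)) - 1*192985 = -75/(287*(2 - 1*9)) - 1*192985 = -75/(287*(2 - 9)) - 192985 = -75/287/(-7) - 192985 = -75/287*(-⅐) - 192985 = 75/2009 - 192985 = -387706790/2009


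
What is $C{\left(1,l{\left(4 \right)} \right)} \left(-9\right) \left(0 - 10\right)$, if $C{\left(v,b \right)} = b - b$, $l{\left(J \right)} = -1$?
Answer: $0$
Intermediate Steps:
$C{\left(v,b \right)} = 0$
$C{\left(1,l{\left(4 \right)} \right)} \left(-9\right) \left(0 - 10\right) = 0 \left(-9\right) \left(0 - 10\right) = 0 \left(-10\right) = 0$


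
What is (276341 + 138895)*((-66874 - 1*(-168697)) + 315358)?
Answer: 173228569716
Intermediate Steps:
(276341 + 138895)*((-66874 - 1*(-168697)) + 315358) = 415236*((-66874 + 168697) + 315358) = 415236*(101823 + 315358) = 415236*417181 = 173228569716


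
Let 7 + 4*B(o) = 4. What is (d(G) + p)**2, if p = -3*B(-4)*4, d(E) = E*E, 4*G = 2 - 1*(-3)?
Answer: 28561/256 ≈ 111.57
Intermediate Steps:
G = 5/4 (G = (2 - 1*(-3))/4 = (2 + 3)/4 = (1/4)*5 = 5/4 ≈ 1.2500)
B(o) = -3/4 (B(o) = -7/4 + (1/4)*4 = -7/4 + 1 = -3/4)
d(E) = E**2
p = 9 (p = -3*(-3/4)*4 = (9/4)*4 = 9)
(d(G) + p)**2 = ((5/4)**2 + 9)**2 = (25/16 + 9)**2 = (169/16)**2 = 28561/256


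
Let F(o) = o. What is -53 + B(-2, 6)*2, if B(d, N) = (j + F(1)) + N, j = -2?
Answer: -43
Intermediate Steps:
B(d, N) = -1 + N (B(d, N) = (-2 + 1) + N = -1 + N)
-53 + B(-2, 6)*2 = -53 + (-1 + 6)*2 = -53 + 5*2 = -53 + 10 = -43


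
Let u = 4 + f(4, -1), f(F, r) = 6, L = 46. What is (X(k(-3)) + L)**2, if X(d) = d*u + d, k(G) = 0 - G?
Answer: 6241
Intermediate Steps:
k(G) = -G
u = 10 (u = 4 + 6 = 10)
X(d) = 11*d (X(d) = d*10 + d = 10*d + d = 11*d)
(X(k(-3)) + L)**2 = (11*(-1*(-3)) + 46)**2 = (11*3 + 46)**2 = (33 + 46)**2 = 79**2 = 6241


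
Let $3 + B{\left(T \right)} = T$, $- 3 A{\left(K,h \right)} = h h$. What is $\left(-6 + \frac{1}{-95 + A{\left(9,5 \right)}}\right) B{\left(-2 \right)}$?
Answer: $\frac{1863}{62} \approx 30.048$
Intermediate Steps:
$A{\left(K,h \right)} = - \frac{h^{2}}{3}$ ($A{\left(K,h \right)} = - \frac{h h}{3} = - \frac{h^{2}}{3}$)
$B{\left(T \right)} = -3 + T$
$\left(-6 + \frac{1}{-95 + A{\left(9,5 \right)}}\right) B{\left(-2 \right)} = \left(-6 + \frac{1}{-95 - \frac{5^{2}}{3}}\right) \left(-3 - 2\right) = \left(-6 + \frac{1}{-95 - \frac{25}{3}}\right) \left(-5\right) = \left(-6 + \frac{1}{- \frac{310}{3}}\right) \left(-5\right) = \left(-6 - \frac{3}{310}\right) \left(-5\right) = \left(- \frac{1863}{310}\right) \left(-5\right) = \frac{1863}{62}$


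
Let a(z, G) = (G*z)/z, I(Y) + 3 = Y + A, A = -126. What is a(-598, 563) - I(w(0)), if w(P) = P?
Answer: 692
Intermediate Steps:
I(Y) = -129 + Y (I(Y) = -3 + (Y - 126) = -3 + (-126 + Y) = -129 + Y)
a(z, G) = G
a(-598, 563) - I(w(0)) = 563 - (-129 + 0) = 563 - 1*(-129) = 563 + 129 = 692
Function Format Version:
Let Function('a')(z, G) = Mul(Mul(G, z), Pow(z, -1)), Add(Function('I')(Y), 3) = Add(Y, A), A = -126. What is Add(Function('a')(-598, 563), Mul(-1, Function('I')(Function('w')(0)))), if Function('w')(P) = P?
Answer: 692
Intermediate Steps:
Function('I')(Y) = Add(-129, Y) (Function('I')(Y) = Add(-3, Add(Y, -126)) = Add(-3, Add(-126, Y)) = Add(-129, Y))
Function('a')(z, G) = G
Add(Function('a')(-598, 563), Mul(-1, Function('I')(Function('w')(0)))) = Add(563, Mul(-1, Add(-129, 0))) = Add(563, Mul(-1, -129)) = Add(563, 129) = 692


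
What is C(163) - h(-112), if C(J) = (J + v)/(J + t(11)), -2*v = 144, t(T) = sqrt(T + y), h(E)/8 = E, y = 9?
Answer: 23802737/26549 - 182*sqrt(5)/26549 ≈ 896.54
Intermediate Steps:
h(E) = 8*E
t(T) = sqrt(9 + T) (t(T) = sqrt(T + 9) = sqrt(9 + T))
v = -72 (v = -1/2*144 = -72)
C(J) = (-72 + J)/(J + 2*sqrt(5)) (C(J) = (J - 72)/(J + sqrt(9 + 11)) = (-72 + J)/(J + sqrt(20)) = (-72 + J)/(J + 2*sqrt(5)))
C(163) - h(-112) = (-72 + 163)/(163 + 2*sqrt(5)) - 8*(-112) = 91/(163 + 2*sqrt(5)) - 1*(-896) = 91/(163 + 2*sqrt(5)) + 896 = 896 + 91/(163 + 2*sqrt(5))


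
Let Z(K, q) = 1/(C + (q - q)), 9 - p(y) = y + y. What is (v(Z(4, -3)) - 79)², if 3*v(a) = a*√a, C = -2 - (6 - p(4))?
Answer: (11613 + I*√7)²/21609 ≈ 6241.0 + 2.8437*I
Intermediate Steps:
p(y) = 9 - 2*y (p(y) = 9 - (y + y) = 9 - 2*y)
C = -7 (C = -2 - (6 - (9 - 2*4)) = -2 - (6 - (9 - 8)) = -2 - (6 - 1*1) = -2 - (6 - 1) = -2 - 1*5 = -2 - 5 = -7)
Z(K, q) = -⅐ (Z(K, q) = 1/(-7 + (q - q)) = 1/(-7 + 0) = 1/(-7) = -⅐)
v(a) = a^(3/2)/3 (v(a) = (a*√a)/3 = a^(3/2)/3)
(v(Z(4, -3)) - 79)² = ((-⅐)^(3/2)/3 - 79)² = ((-I*√7/49)/3 - 79)² = (-I*√7/147 - 79)² = (-79 - I*√7/147)²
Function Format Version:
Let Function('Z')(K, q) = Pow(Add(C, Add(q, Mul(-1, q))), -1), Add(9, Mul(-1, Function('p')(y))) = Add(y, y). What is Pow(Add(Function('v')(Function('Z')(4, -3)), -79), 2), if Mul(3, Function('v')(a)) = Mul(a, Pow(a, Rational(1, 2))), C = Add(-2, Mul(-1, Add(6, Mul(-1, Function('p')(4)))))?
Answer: Mul(Rational(1, 21609), Pow(Add(11613, Mul(I, Pow(7, Rational(1, 2)))), 2)) ≈ Add(6241.0, Mul(2.8437, I))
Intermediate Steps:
Function('p')(y) = Add(9, Mul(-2, y)) (Function('p')(y) = Add(9, Mul(-1, Add(y, y))) = Add(9, Mul(-1, Mul(2, y))) = Add(9, Mul(-2, y)))
C = -7 (C = Add(-2, Mul(-1, Add(6, Mul(-1, Add(9, Mul(-2, 4)))))) = Add(-2, Mul(-1, Add(6, Mul(-1, Add(9, -8))))) = Add(-2, Mul(-1, Add(6, Mul(-1, 1)))) = Add(-2, Mul(-1, Add(6, -1))) = Add(-2, Mul(-1, 5)) = Add(-2, -5) = -7)
Function('Z')(K, q) = Rational(-1, 7) (Function('Z')(K, q) = Pow(Add(-7, Add(q, Mul(-1, q))), -1) = Pow(Add(-7, 0), -1) = Pow(-7, -1) = Rational(-1, 7))
Function('v')(a) = Mul(Rational(1, 3), Pow(a, Rational(3, 2))) (Function('v')(a) = Mul(Rational(1, 3), Mul(a, Pow(a, Rational(1, 2)))) = Mul(Rational(1, 3), Pow(a, Rational(3, 2))))
Pow(Add(Function('v')(Function('Z')(4, -3)), -79), 2) = Pow(Add(Mul(Rational(1, 3), Pow(Rational(-1, 7), Rational(3, 2))), -79), 2) = Pow(Add(Mul(Rational(1, 3), Mul(Rational(-1, 49), I, Pow(7, Rational(1, 2)))), -79), 2) = Pow(Add(Mul(Rational(-1, 147), I, Pow(7, Rational(1, 2))), -79), 2) = Pow(Add(-79, Mul(Rational(-1, 147), I, Pow(7, Rational(1, 2)))), 2)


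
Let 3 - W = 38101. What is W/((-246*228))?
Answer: 19049/28044 ≈ 0.67925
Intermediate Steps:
W = -38098 (W = 3 - 1*38101 = 3 - 38101 = -38098)
W/((-246*228)) = -38098/((-246*228)) = -38098/(-56088) = -38098*(-1/56088) = 19049/28044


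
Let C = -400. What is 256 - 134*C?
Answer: 53856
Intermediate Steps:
256 - 134*C = 256 - 134*(-400) = 256 + 53600 = 53856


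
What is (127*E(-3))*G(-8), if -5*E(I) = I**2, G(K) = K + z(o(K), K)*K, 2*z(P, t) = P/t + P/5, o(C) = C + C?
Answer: 18288/25 ≈ 731.52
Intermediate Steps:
o(C) = 2*C
z(P, t) = P/10 + P/(2*t) (z(P, t) = (P/t + P/5)/2 = (P/5 + P/t)/2 = P/10 + P/(2*t))
G(K) = K + K*(1 + K/5) (G(K) = K + ((2*K)*(5 + K)/(10*K))*K = K + (1 + K/5)*K = K + K*(1 + K/5))
E(I) = -I**2/5
(127*E(-3))*G(-8) = (127*(-1/5*(-3)**2))*((1/5)*(-8)*(10 - 8)) = (127*(-1/5*9))*((1/5)*(-8)*2) = (127*(-9/5))*(-16/5) = -1143/5*(-16/5) = 18288/25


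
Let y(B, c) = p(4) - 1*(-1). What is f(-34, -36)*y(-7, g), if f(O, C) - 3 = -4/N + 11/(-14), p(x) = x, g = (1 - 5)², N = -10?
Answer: 183/14 ≈ 13.071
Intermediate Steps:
g = 16 (g = (-4)² = 16)
y(B, c) = 5 (y(B, c) = 4 - 1*(-1) = 4 + 1 = 5)
f(O, C) = 183/70 (f(O, C) = 3 + (-4/(-10) + 11/(-14)) = 3 + (-4*(-⅒) + 11*(-1/14)) = 3 + (⅖ - 11/14) = 3 - 27/70 = 183/70)
f(-34, -36)*y(-7, g) = (183/70)*5 = 183/14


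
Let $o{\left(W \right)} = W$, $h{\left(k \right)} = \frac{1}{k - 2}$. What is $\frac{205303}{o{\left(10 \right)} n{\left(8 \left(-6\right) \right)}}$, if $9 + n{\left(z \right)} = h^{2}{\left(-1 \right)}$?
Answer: $- \frac{1847727}{800} \approx -2309.7$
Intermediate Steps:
$h{\left(k \right)} = \frac{1}{-2 + k}$
$n{\left(z \right)} = - \frac{80}{9}$ ($n{\left(z \right)} = -9 + \left(\frac{1}{-2 - 1}\right)^{2} = -9 + \left(\frac{1}{-3}\right)^{2} = -9 + \left(- \frac{1}{3}\right)^{2} = -9 + \frac{1}{9} = - \frac{80}{9}$)
$\frac{205303}{o{\left(10 \right)} n{\left(8 \left(-6\right) \right)}} = \frac{205303}{10 \left(- \frac{80}{9}\right)} = \frac{205303}{- \frac{800}{9}} = 205303 \left(- \frac{9}{800}\right) = - \frac{1847727}{800}$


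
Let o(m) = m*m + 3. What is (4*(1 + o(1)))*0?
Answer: 0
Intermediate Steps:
o(m) = 3 + m² (o(m) = m² + 3 = 3 + m²)
(4*(1 + o(1)))*0 = (4*(1 + (3 + 1²)))*0 = (4*(1 + (3 + 1)))*0 = (4*(1 + 4))*0 = (4*5)*0 = 20*0 = 0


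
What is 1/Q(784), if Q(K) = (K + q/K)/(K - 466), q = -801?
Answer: 249312/613855 ≈ 0.40614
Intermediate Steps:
Q(K) = (K - 801/K)/(-466 + K) (Q(K) = (K - 801/K)/(K - 466) = (K - 801/K)/(-466 + K))
1/Q(784) = 1/((-801 + 784²)/(784*(-466 + 784))) = 1/((1/784)*(-801 + 614656)/318) = 1/((1/784)*(1/318)*613855) = 1/(613855/249312) = 249312/613855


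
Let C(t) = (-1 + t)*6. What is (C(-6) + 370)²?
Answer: 107584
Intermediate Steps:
C(t) = -6 + 6*t
(C(-6) + 370)² = ((-6 + 6*(-6)) + 370)² = ((-6 - 36) + 370)² = (-42 + 370)² = 328² = 107584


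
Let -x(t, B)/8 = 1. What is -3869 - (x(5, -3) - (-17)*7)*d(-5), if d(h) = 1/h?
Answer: -19234/5 ≈ -3846.8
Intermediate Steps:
x(t, B) = -8 (x(t, B) = -8*1 = -8)
d(h) = 1/h
-3869 - (x(5, -3) - (-17)*7)*d(-5) = -3869 - (-8 - (-17)*7)/(-5) = -3869 - (-8 - 17*(-7))*(-1)/5 = -3869 - (-8 + 119)*(-1)/5 = -3869 - 111*(-1)/5 = -3869 - 1*(-111/5) = -3869 + 111/5 = -19234/5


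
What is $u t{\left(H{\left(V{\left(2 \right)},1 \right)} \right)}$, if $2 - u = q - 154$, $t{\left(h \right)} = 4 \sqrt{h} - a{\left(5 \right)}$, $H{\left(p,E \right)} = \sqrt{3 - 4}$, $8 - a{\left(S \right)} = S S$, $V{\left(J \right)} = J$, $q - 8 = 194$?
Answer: $-782 - 184 \sqrt{i} \approx -912.11 - 130.11 i$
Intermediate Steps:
$q = 202$ ($q = 8 + 194 = 202$)
$a{\left(S \right)} = 8 - S^{2}$ ($a{\left(S \right)} = 8 - S S = 8 - S^{2}$)
$H{\left(p,E \right)} = i$ ($H{\left(p,E \right)} = \sqrt{-1} = i$)
$t{\left(h \right)} = 17 + 4 \sqrt{h}$ ($t{\left(h \right)} = 4 \sqrt{h} - \left(8 - 5^{2}\right) = 4 \sqrt{h} - \left(8 - 25\right) = 4 \sqrt{h} - -17 = 4 \sqrt{h} + 17 = 17 + 4 \sqrt{h}$)
$u = -46$ ($u = 2 - \left(202 - 154\right) = 2 - 48 = -46$)
$u t{\left(H{\left(V{\left(2 \right)},1 \right)} \right)} = - 46 \left(17 + 4 \sqrt{i}\right) = -782 - 184 \sqrt{i}$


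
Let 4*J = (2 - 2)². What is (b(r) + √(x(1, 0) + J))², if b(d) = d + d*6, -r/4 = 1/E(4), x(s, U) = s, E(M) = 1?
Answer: 729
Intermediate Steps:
r = -4 (r = -4/1 = -4*1 = -4)
J = 0 (J = (2 - 2)²/4 = (¼)*0² = (¼)*0 = 0)
b(d) = 7*d (b(d) = d + 6*d = 7*d)
(b(r) + √(x(1, 0) + J))² = (7*(-4) + √(1 + 0))² = (-28 + √1)² = (-28 + 1)² = (-27)² = 729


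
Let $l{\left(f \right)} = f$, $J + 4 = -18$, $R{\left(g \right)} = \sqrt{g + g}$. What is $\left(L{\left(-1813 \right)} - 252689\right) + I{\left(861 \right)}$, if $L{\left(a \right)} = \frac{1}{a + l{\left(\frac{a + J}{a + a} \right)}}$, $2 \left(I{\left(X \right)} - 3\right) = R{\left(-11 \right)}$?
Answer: $- \frac{1660678422284}{6572103} + \frac{i \sqrt{22}}{2} \approx -2.5269 \cdot 10^{5} + 2.3452 i$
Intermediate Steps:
$R{\left(g \right)} = \sqrt{2} \sqrt{g}$ ($R{\left(g \right)} = \sqrt{2 g} = \sqrt{2} \sqrt{g}$)
$J = -22$ ($J = -4 - 18 = -22$)
$I{\left(X \right)} = 3 + \frac{i \sqrt{22}}{2}$ ($I{\left(X \right)} = 3 + \frac{\sqrt{2} \sqrt{-11}}{2} = 3 + \frac{\sqrt{2} i \sqrt{11}}{2} = 3 + \frac{i \sqrt{22}}{2}$)
$L{\left(a \right)} = \frac{1}{a + \frac{-22 + a}{2 a}}$ ($L{\left(a \right)} = \frac{1}{a + \frac{a - 22}{a + a}} = \frac{1}{a + \frac{-22 + a}{2 a}}$)
$\left(L{\left(-1813 \right)} - 252689\right) + I{\left(861 \right)} = \left(2 \left(-1813\right) \frac{1}{-22 - 1813 + 2 \left(-1813\right)^{2}} - 252689\right) + \left(3 + \frac{i \sqrt{22}}{2}\right) = \left(2 \left(-1813\right) \frac{1}{-22 - 1813 + 2 \cdot 3286969} - 252689\right) + \left(3 + \frac{i \sqrt{22}}{2}\right) = \left(2 \left(-1813\right) \frac{1}{-22 - 1813 + 6573938} - 252689\right) + \left(3 + \frac{i \sqrt{22}}{2}\right) = \left(2 \left(-1813\right) \frac{1}{6572103} - 252689\right) + \left(3 + \frac{i \sqrt{22}}{2}\right) = \left(- \frac{3626}{6572103} - 252689\right) + \left(3 + \frac{i \sqrt{22}}{2}\right) = - \frac{1660698138593}{6572103} + \left(3 + \frac{i \sqrt{22}}{2}\right) = - \frac{1660678422284}{6572103} + \frac{i \sqrt{22}}{2}$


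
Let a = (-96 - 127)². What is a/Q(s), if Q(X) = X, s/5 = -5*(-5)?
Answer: 49729/125 ≈ 397.83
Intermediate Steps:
a = 49729 (a = (-223)² = 49729)
s = 125 (s = 5*(-5*(-5)) = 5*25 = 125)
a/Q(s) = 49729/125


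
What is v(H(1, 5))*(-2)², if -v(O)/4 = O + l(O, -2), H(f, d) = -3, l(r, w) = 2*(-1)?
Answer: 80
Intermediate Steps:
l(r, w) = -2
v(O) = 8 - 4*O (v(O) = -4*(O - 2) = -4*(-2 + O) = 8 - 4*O)
v(H(1, 5))*(-2)² = (8 - 4*(-3))*(-2)² = (8 + 12)*4 = 20*4 = 80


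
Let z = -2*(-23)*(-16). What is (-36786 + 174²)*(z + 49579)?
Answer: -317967930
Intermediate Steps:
z = -736 (z = 46*(-16) = -736)
(-36786 + 174²)*(z + 49579) = (-36786 + 174²)*(-736 + 49579) = (-36786 + 30276)*48843 = -6510*48843 = -317967930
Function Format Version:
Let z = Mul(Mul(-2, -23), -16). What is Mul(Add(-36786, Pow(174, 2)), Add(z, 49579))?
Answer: -317967930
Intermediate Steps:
z = -736 (z = Mul(46, -16) = -736)
Mul(Add(-36786, Pow(174, 2)), Add(z, 49579)) = Mul(Add(-36786, Pow(174, 2)), Add(-736, 49579)) = Mul(Add(-36786, 30276), 48843) = Mul(-6510, 48843) = -317967930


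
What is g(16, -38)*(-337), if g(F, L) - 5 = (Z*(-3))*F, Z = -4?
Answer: -66389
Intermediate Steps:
g(F, L) = 5 + 12*F (g(F, L) = 5 + (-4*(-3))*F = 5 + 12*F)
g(16, -38)*(-337) = (5 + 12*16)*(-337) = (5 + 192)*(-337) = 197*(-337) = -66389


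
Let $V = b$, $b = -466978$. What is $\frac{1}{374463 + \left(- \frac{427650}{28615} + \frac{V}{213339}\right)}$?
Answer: $\frac{1220939097}{457175597680147} \approx 2.6706 \cdot 10^{-6}$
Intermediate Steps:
$V = -466978$
$\frac{1}{374463 + \left(- \frac{427650}{28615} + \frac{V}{213339}\right)} = \frac{1}{374463 - \left(\frac{85530}{5723} + \frac{466978}{213339}\right)} = \frac{1}{374463 - \frac{20919399764}{1220939097}} = \frac{1}{\frac{457175597680147}{1220939097}} = \frac{1220939097}{457175597680147}$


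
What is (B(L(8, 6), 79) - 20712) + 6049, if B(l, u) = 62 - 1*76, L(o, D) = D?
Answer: -14677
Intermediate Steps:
B(l, u) = -14 (B(l, u) = 62 - 76 = -14)
(B(L(8, 6), 79) - 20712) + 6049 = (-14 - 20712) + 6049 = -20726 + 6049 = -14677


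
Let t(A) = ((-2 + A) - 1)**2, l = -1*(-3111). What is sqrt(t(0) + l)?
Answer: 4*sqrt(195) ≈ 55.857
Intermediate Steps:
l = 3111
t(A) = (-3 + A)**2
sqrt(t(0) + l) = sqrt((-3 + 0)**2 + 3111) = sqrt((-3)**2 + 3111) = sqrt(9 + 3111) = sqrt(3120) = 4*sqrt(195)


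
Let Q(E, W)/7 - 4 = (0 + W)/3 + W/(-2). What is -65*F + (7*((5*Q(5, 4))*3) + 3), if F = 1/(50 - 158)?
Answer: 264989/108 ≈ 2453.6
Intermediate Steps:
Q(E, W) = 28 - 7*W/6 (Q(E, W) = 28 + 7*((0 + W)/3 + W/(-2)) = 28 + 7*(W*(⅓) + W*(-½)) = 28 + 7*(W/3 - W/2) = 28 + 7*(-W/6) = 28 - 7*W/6)
F = -1/108 (F = 1/(-108) = -1/108 ≈ -0.0092593)
-65*F + (7*((5*Q(5, 4))*3) + 3) = -65*(-1/108) + (7*((5*(28 - 7/6*4))*3) + 3) = 65/108 + (7*((5*(28 - 14/3))*3) + 3) = 65/108 + (7*((5*(70/3))*3) + 3) = 65/108 + (7*((350/3)*3) + 3) = 65/108 + (7*350 + 3) = 65/108 + (2450 + 3) = 65/108 + 2453 = 264989/108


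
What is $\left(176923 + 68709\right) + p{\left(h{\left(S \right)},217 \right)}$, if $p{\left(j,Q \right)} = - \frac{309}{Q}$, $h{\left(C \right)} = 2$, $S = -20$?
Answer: $\frac{53301835}{217} \approx 2.4563 \cdot 10^{5}$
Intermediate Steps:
$\left(176923 + 68709\right) + p{\left(h{\left(S \right)},217 \right)} = \left(176923 + 68709\right) - \frac{309}{217} = 245632 - \frac{309}{217} = \frac{53301835}{217}$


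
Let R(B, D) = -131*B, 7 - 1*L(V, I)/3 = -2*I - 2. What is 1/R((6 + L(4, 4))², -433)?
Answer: -1/425619 ≈ -2.3495e-6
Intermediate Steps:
L(V, I) = 27 + 6*I (L(V, I) = 21 - 3*(-2*I - 2) = 21 - 3*(-2 - 2*I) = 21 + (6 + 6*I) = 27 + 6*I)
1/R((6 + L(4, 4))², -433) = 1/(-131*(6 + (27 + 6*4))²) = 1/(-131*(6 + (27 + 24))²) = 1/(-131*(6 + 51)²) = 1/(-131*57²) = 1/(-131*3249) = 1/(-425619) = -1/425619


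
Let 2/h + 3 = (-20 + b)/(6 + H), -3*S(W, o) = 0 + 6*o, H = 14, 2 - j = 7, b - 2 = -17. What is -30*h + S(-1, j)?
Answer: 430/19 ≈ 22.632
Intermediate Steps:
b = -15 (b = 2 - 17 = -15)
j = -5 (j = 2 - 1*7 = 2 - 7 = -5)
S(W, o) = -2*o (S(W, o) = -(0 + 6*o)/3 = -2*o)
h = -8/19 (h = 2/(-3 + (-20 - 15)/(6 + 14)) = 2/(-3 - 35/20) = 2/(-3 - 35*1/20) = 2/(-3 - 7/4) = 2/(-19/4) = 2*(-4/19) = -8/19 ≈ -0.42105)
-30*h + S(-1, j) = -30*(-8/19) - 2*(-5) = 240/19 + 10 = 430/19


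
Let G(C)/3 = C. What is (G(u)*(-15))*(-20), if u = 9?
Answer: 8100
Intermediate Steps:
G(C) = 3*C
(G(u)*(-15))*(-20) = ((3*9)*(-15))*(-20) = (27*(-15))*(-20) = -405*(-20) = 8100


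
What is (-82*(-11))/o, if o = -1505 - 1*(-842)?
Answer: -902/663 ≈ -1.3605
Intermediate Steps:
o = -663 (o = -1505 + 842 = -663)
(-82*(-11))/o = -82*(-11)/(-663) = 902*(-1/663) = -902/663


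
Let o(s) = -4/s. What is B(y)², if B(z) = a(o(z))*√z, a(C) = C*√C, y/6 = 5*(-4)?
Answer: -1/225 ≈ -0.0044444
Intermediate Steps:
y = -120 (y = 6*(5*(-4)) = 6*(-20) = -120)
a(C) = C^(3/2)
B(z) = 8*√z*(-1/z)^(3/2) (B(z) = (-4/z)^(3/2)*√z = (8*(-1/z)^(3/2))*√z = 8*√z*(-1/z)^(3/2))
B(y)² = (8*√(-120)*(-1/(-120))^(3/2))² = (8*(2*I*√30)*(-1*(-1/120))^(3/2))² = (8*(2*I*√30)*(1/120)^(3/2))² = (8*(2*I*√30)*(√30/7200))² = (I/15)² = -1/225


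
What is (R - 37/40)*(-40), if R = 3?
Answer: -83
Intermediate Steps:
(R - 37/40)*(-40) = (3 - 37/40)*(-40) = (83/40)*(-40) = -83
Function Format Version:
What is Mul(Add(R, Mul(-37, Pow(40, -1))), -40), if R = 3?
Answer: -83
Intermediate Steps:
Mul(Add(R, Mul(-37, Pow(40, -1))), -40) = Mul(Add(3, Mul(-37, Pow(40, -1))), -40) = Mul(Add(3, Mul(-37, Rational(1, 40))), -40) = Mul(Add(3, Rational(-37, 40)), -40) = Mul(Rational(83, 40), -40) = -83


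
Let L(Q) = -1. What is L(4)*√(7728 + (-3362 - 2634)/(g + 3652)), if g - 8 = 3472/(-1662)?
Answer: -3*√495770633518241/759931 ≈ -87.900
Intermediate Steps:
g = 4912/831 (g = 8 + 3472/(-1662) = 8 + 3472*(-1/1662) = 8 - 1736/831 = 4912/831 ≈ 5.9109)
L(4)*√(7728 + (-3362 - 2634)/(g + 3652)) = -√(7728 + (-3362 - 2634)/(4912/831 + 3652)) = -√(7728 - 5996/3039724/831) = -√(7728 - 5996*831/3039724) = -√(7728 - 1245669/759931) = -√(5871501099/759931) = -3*√495770633518241/759931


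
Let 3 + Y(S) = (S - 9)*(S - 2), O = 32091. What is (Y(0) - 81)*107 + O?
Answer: 25029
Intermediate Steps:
Y(S) = -3 + (-9 + S)*(-2 + S) (Y(S) = -3 + (S - 9)*(S - 2) = -3 + (-9 + S)*(-2 + S))
(Y(0) - 81)*107 + O = ((15 + 0² - 11*0) - 81)*107 + 32091 = ((15 + 0 + 0) - 81)*107 + 32091 = (15 - 81)*107 + 32091 = -66*107 + 32091 = -7062 + 32091 = 25029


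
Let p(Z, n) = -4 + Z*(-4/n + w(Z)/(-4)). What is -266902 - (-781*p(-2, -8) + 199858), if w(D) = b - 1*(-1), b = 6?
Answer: -935863/2 ≈ -4.6793e+5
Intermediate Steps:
w(D) = 7 (w(D) = 6 - 1*(-1) = 6 + 1 = 7)
p(Z, n) = -4 + Z*(-7/4 - 4/n) (p(Z, n) = -4 + Z*(-4/n + 7/(-4)) = -4 + Z*(-4/n + 7*(-1/4)) = -4 + Z*(-4/n - 7/4) = -4 + Z*(-7/4 - 4/n))
-266902 - (-781*p(-2, -8) + 199858) = -266902 - (-781*(-4 - 7/4*(-2) - 4*(-2)/(-8)) + 199858) = -266902 - (-781*(-4 + 7/2 - 4*(-2)*(-1/8)) + 199858) = -266902 - (-781*(-4 + 7/2 - 1) + 199858) = -266902 - (-781*(-3/2) + 199858) = -266902 - (2343/2 + 199858) = -266902 - 1*402059/2 = -266902 - 402059/2 = -935863/2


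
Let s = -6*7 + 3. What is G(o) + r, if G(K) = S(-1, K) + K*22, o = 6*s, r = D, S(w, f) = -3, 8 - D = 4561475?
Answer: -4566618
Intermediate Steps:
D = -4561467 (D = 8 - 1*4561475 = 8 - 4561475 = -4561467)
r = -4561467
s = -39 (s = -42 + 3 = -39)
o = -234 (o = 6*(-39) = -234)
G(K) = -3 + 22*K (G(K) = -3 + K*22 = -3 + 22*K)
G(o) + r = (-3 + 22*(-234)) - 4561467 = (-3 - 5148) - 4561467 = -5151 - 4561467 = -4566618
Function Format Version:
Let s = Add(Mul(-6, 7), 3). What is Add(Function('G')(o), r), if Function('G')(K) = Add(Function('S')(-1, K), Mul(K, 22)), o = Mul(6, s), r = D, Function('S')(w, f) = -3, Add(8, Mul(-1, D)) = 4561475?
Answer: -4566618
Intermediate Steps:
D = -4561467 (D = Add(8, Mul(-1, 4561475)) = Add(8, -4561475) = -4561467)
r = -4561467
s = -39 (s = Add(-42, 3) = -39)
o = -234 (o = Mul(6, -39) = -234)
Function('G')(K) = Add(-3, Mul(22, K)) (Function('G')(K) = Add(-3, Mul(K, 22)) = Add(-3, Mul(22, K)))
Add(Function('G')(o), r) = Add(Add(-3, Mul(22, -234)), -4561467) = Add(Add(-3, -5148), -4561467) = Add(-5151, -4561467) = -4566618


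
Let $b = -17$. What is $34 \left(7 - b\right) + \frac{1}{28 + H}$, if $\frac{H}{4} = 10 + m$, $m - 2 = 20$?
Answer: $\frac{127297}{156} \approx 816.01$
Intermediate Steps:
$m = 22$ ($m = 2 + 20 = 22$)
$H = 128$ ($H = 4 \left(10 + 22\right) = 4 \cdot 32 = 128$)
$34 \left(7 - b\right) + \frac{1}{28 + H} = 34 \left(7 - -17\right) + \frac{1}{28 + 128} = 34 \left(7 + 17\right) + \frac{1}{156} = 34 \cdot 24 + \frac{1}{156} = 816 + \frac{1}{156} = \frac{127297}{156}$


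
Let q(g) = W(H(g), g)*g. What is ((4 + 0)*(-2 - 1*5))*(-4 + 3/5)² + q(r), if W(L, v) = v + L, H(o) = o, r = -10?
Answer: -3092/25 ≈ -123.68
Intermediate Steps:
W(L, v) = L + v
q(g) = 2*g² (q(g) = (g + g)*g = (2*g)*g = 2*g²)
((4 + 0)*(-2 - 1*5))*(-4 + 3/5)² + q(r) = ((4 + 0)*(-2 - 1*5))*(-4 + 3/5)² + 2*(-10)² = (4*(-2 - 5))*(-4 + 3*(⅕))² + 2*100 = (4*(-7))*(-4 + ⅗)² + 200 = -28*(-17/5)² + 200 = -28*289/25 + 200 = -8092/25 + 200 = -3092/25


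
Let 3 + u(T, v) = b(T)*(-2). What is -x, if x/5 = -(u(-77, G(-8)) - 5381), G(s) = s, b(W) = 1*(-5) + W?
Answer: -26100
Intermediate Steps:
b(W) = -5 + W
u(T, v) = 7 - 2*T (u(T, v) = -3 + (-5 + T)*(-2) = -3 + (10 - 2*T) = 7 - 2*T)
x = 26100 (x = 5*(-((7 - 2*(-77)) - 5381)) = 5*(-((7 + 154) - 5381)) = 5*(-(161 - 5381)) = 5*(-1*(-5220)) = 5*5220 = 26100)
-x = -1*26100 = -26100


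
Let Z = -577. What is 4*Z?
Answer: -2308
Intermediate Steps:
4*Z = 4*(-577) = -2308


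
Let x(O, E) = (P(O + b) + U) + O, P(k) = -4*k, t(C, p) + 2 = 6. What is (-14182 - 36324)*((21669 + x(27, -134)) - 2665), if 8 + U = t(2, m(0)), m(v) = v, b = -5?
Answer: -956533134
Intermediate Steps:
t(C, p) = 4 (t(C, p) = -2 + 6 = 4)
U = -4 (U = -8 + 4 = -4)
x(O, E) = 16 - 3*O (x(O, E) = (-4*(O - 5) - 4) + O = (-4*(-5 + O) - 4) + O = ((20 - 4*O) - 4) + O = (16 - 4*O) + O = 16 - 3*O)
(-14182 - 36324)*((21669 + x(27, -134)) - 2665) = (-14182 - 36324)*((21669 + (16 - 3*27)) - 2665) = -50506*((21669 + (16 - 81)) - 2665) = -50506*((21669 - 65) - 2665) = -50506*(21604 - 2665) = -50506*18939 = -956533134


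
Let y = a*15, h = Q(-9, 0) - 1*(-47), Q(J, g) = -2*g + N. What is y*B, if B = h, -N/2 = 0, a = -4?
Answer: -2820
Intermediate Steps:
N = 0 (N = -2*0 = 0)
Q(J, g) = -2*g (Q(J, g) = -2*g + 0 = -2*g)
h = 47 (h = -2*0 - 1*(-47) = 0 + 47 = 47)
B = 47
y = -60 (y = -4*15 = -60)
y*B = -60*47 = -2820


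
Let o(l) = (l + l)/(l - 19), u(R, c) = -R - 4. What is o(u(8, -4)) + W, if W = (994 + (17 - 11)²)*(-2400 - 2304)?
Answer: -150198696/31 ≈ -4.8451e+6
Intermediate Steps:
u(R, c) = -4 - R
o(l) = 2*l/(-19 + l) (o(l) = (2*l)/(-19 + l) = 2*l/(-19 + l))
W = -4845120 (W = (994 + 6²)*(-4704) = (994 + 36)*(-4704) = 1030*(-4704) = -4845120)
o(u(8, -4)) + W = 2*(-4 - 1*8)/(-19 + (-4 - 1*8)) - 4845120 = 2*(-4 - 8)/(-19 + (-4 - 8)) - 4845120 = 2*(-12)/(-19 - 12) - 4845120 = 2*(-12)/(-31) - 4845120 = 2*(-12)*(-1/31) - 4845120 = 24/31 - 4845120 = -150198696/31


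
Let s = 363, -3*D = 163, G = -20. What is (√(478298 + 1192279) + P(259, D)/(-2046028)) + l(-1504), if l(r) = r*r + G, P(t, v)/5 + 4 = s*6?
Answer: 2314053570509/1023014 + √1670577 ≈ 2.2633e+6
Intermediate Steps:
D = -163/3 (D = -⅓*163 = -163/3 ≈ -54.333)
P(t, v) = 10870 (P(t, v) = -20 + 5*(363*6) = -20 + 5*2178 = -20 + 10890 = 10870)
l(r) = -20 + r² (l(r) = r*r - 20 = r² - 20 = -20 + r²)
(√(478298 + 1192279) + P(259, D)/(-2046028)) + l(-1504) = (√(478298 + 1192279) + 10870/(-2046028)) + (-20 + (-1504)²) = (√1670577 + 10870*(-1/2046028)) + (-20 + 2262016) = (√1670577 - 5435/1023014) + 2261996 = (-5435/1023014 + √1670577) + 2261996 = 2314053570509/1023014 + √1670577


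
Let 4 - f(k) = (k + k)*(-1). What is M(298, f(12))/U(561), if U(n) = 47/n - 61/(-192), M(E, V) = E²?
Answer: 1062806272/4805 ≈ 2.2119e+5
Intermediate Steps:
f(k) = 4 + 2*k (f(k) = 4 - (k + k)*(-1) = 4 - 2*k*(-1) = 4 - (-2)*k = 4 + 2*k)
U(n) = 61/192 + 47/n (U(n) = 47/n - 61*(-1/192) = 47/n + 61/192 = 61/192 + 47/n)
M(298, f(12))/U(561) = 298²/(61/192 + 47/561) = 88804/(61/192 + 47*(1/561)) = 88804/(61/192 + 47/561) = 88804/(4805/11968) = 88804*(11968/4805) = 1062806272/4805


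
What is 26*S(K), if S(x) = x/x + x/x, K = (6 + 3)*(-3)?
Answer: 52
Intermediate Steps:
K = -27 (K = 9*(-3) = -27)
S(x) = 2 (S(x) = 1 + 1 = 2)
26*S(K) = 26*2 = 52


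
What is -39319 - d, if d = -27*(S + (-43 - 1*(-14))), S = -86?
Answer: -42424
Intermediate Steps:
d = 3105 (d = -27*(-86 + (-43 - 1*(-14))) = -27*(-86 + (-43 + 14)) = -27*(-86 - 29) = -27*(-115) = 3105)
-39319 - d = -39319 - 1*3105 = -39319 - 3105 = -42424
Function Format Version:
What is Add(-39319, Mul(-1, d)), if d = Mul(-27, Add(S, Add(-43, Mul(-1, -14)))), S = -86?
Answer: -42424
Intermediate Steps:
d = 3105 (d = Mul(-27, Add(-86, Add(-43, Mul(-1, -14)))) = Mul(-27, Add(-86, Add(-43, 14))) = Mul(-27, Add(-86, -29)) = Mul(-27, -115) = 3105)
Add(-39319, Mul(-1, d)) = Add(-39319, Mul(-1, 3105)) = Add(-39319, -3105) = -42424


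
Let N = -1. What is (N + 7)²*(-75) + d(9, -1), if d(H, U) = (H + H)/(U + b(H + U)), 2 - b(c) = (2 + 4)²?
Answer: -94518/35 ≈ -2700.5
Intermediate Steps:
b(c) = -34 (b(c) = 2 - (2 + 4)² = 2 - 1*6² = 2 - 1*36 = 2 - 36 = -34)
d(H, U) = 2*H/(-34 + U) (d(H, U) = (H + H)/(U - 34) = (2*H)/(-34 + U) = 2*H/(-34 + U))
(N + 7)²*(-75) + d(9, -1) = (-1 + 7)²*(-75) + 2*9/(-34 - 1) = 6²*(-75) + 2*9/(-35) = 36*(-75) + 2*9*(-1/35) = -2700 - 18/35 = -94518/35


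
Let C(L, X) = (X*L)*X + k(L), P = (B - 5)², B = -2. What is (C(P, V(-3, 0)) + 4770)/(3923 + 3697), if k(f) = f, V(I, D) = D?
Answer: 4819/7620 ≈ 0.63241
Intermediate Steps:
P = 49 (P = (-2 - 5)² = (-7)² = 49)
C(L, X) = L + L*X² (C(L, X) = (X*L)*X + L = (L*X)*X + L = L*X² + L = L + L*X²)
(C(P, V(-3, 0)) + 4770)/(3923 + 3697) = (49*(1 + 0²) + 4770)/(3923 + 3697) = (49*(1 + 0) + 4770)/7620 = (49*1 + 4770)*(1/7620) = (49 + 4770)*(1/7620) = 4819*(1/7620) = 4819/7620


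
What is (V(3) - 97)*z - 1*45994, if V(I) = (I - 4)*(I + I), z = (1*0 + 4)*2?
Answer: -46818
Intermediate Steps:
z = 8 (z = (0 + 4)*2 = 4*2 = 8)
V(I) = 2*I*(-4 + I) (V(I) = (-4 + I)*(2*I) = 2*I*(-4 + I))
(V(3) - 97)*z - 1*45994 = (2*3*(-4 + 3) - 97)*8 - 1*45994 = (2*3*(-1) - 97)*8 - 45994 = (-6 - 97)*8 - 45994 = -103*8 - 45994 = -824 - 45994 = -46818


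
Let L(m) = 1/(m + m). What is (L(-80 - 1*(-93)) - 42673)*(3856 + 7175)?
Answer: -12238861407/26 ≈ -4.7073e+8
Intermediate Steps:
L(m) = 1/(2*m)
(L(-80 - 1*(-93)) - 42673)*(3856 + 7175) = (1/(2*(-80 - 1*(-93))) - 42673)*(3856 + 7175) = (1/(2*(-80 + 93)) - 42673)*11031 = ((½)/13 - 42673)*11031 = ((½)*(1/13) - 42673)*11031 = (1/26 - 42673)*11031 = -1109497/26*11031 = -12238861407/26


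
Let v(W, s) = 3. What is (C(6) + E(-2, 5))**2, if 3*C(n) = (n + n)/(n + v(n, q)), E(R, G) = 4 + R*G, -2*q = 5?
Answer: 2500/81 ≈ 30.864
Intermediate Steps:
q = -5/2 (q = -1/2*5 = -5/2 ≈ -2.5000)
E(R, G) = 4 + G*R
C(n) = 2*n/(3*(3 + n)) (C(n) = ((n + n)/(n + 3))/3 = ((2*n)/(3 + n))/3 = (2*n/(3 + n))/3 = 2*n/(3*(3 + n)))
(C(6) + E(-2, 5))**2 = ((2/3)*6/(3 + 6) + (4 + 5*(-2)))**2 = ((2/3)*6/9 + (4 - 10))**2 = ((2/3)*6*(1/9) - 6)**2 = (4/9 - 6)**2 = (-50/9)**2 = 2500/81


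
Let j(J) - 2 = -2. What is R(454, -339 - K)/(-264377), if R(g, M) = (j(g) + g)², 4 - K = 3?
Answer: -206116/264377 ≈ -0.77963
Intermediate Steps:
K = 1 (K = 4 - 1*3 = 4 - 3 = 1)
j(J) = 0 (j(J) = 2 - 2 = 0)
R(g, M) = g² (R(g, M) = (0 + g)² = g²)
R(454, -339 - K)/(-264377) = 454²/(-264377) = 206116*(-1/264377) = -206116/264377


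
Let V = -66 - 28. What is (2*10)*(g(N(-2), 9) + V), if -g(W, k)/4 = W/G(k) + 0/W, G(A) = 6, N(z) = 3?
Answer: -1920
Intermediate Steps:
g(W, k) = -2*W/3 (g(W, k) = -4*(W/6 + 0/W) = -4*(W*(⅙) + 0) = -4*(W/6 + 0) = -2*W/3)
V = -94
(2*10)*(g(N(-2), 9) + V) = (2*10)*(-⅔*3 - 94) = 20*(-2 - 94) = 20*(-96) = -1920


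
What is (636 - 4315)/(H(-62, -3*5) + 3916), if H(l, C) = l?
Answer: -3679/3854 ≈ -0.95459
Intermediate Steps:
(636 - 4315)/(H(-62, -3*5) + 3916) = (636 - 4315)/(-62 + 3916) = -3679/3854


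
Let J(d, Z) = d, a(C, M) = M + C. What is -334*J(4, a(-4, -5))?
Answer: -1336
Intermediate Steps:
a(C, M) = C + M
-334*J(4, a(-4, -5)) = -334*4 = -1336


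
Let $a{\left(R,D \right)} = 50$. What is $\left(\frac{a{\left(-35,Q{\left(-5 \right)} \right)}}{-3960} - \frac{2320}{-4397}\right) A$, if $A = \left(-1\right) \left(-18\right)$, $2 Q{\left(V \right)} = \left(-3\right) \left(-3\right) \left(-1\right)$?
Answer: $\frac{896735}{96734} \approx 9.2701$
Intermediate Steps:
$Q{\left(V \right)} = - \frac{9}{2}$ ($Q{\left(V \right)} = \frac{\left(-3\right) \left(-3\right) \left(-1\right)}{2} = \frac{9 \left(-1\right)}{2} = \frac{1}{2} \left(-9\right) = - \frac{9}{2}$)
$A = 18$
$\left(\frac{a{\left(-35,Q{\left(-5 \right)} \right)}}{-3960} - \frac{2320}{-4397}\right) A = \left(\frac{50}{-3960} - \frac{2320}{-4397}\right) 18 = \left(50 \left(- \frac{1}{3960}\right) - - \frac{2320}{4397}\right) 18 = \left(- \frac{5}{396} + \frac{2320}{4397}\right) 18 = \frac{896735}{1741212} \cdot 18 = \frac{896735}{96734}$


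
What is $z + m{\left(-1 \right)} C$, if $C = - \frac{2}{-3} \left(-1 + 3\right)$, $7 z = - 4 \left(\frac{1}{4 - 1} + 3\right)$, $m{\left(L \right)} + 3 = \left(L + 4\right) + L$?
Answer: $- \frac{68}{21} \approx -3.2381$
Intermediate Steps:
$m{\left(L \right)} = 1 + 2 L$ ($m{\left(L \right)} = -3 + \left(\left(L + 4\right) + L\right) = -3 + \left(\left(4 + L\right) + L\right) = -3 + \left(4 + 2 L\right) = 1 + 2 L$)
$z = - \frac{40}{21}$ ($z = \frac{\left(-4\right) \left(\frac{1}{4 - 1} + 3\right)}{7} = \frac{\left(-4\right) \left(\frac{1}{3} + 3\right)}{7} = \frac{\left(-4\right) \frac{10}{3}}{7} = \frac{1}{7} \left(- \frac{40}{3}\right) = - \frac{40}{21} \approx -1.9048$)
$C = \frac{4}{3}$ ($C = \left(-2\right) \left(- \frac{1}{3}\right) 2 = \frac{2}{3} \cdot 2 = \frac{4}{3} \approx 1.3333$)
$z + m{\left(-1 \right)} C = - \frac{40}{21} + \left(1 + 2 \left(-1\right)\right) \frac{4}{3} = - \frac{40}{21} + \left(1 - 2\right) \frac{4}{3} = - \frac{40}{21} - \frac{4}{3} = - \frac{68}{21}$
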